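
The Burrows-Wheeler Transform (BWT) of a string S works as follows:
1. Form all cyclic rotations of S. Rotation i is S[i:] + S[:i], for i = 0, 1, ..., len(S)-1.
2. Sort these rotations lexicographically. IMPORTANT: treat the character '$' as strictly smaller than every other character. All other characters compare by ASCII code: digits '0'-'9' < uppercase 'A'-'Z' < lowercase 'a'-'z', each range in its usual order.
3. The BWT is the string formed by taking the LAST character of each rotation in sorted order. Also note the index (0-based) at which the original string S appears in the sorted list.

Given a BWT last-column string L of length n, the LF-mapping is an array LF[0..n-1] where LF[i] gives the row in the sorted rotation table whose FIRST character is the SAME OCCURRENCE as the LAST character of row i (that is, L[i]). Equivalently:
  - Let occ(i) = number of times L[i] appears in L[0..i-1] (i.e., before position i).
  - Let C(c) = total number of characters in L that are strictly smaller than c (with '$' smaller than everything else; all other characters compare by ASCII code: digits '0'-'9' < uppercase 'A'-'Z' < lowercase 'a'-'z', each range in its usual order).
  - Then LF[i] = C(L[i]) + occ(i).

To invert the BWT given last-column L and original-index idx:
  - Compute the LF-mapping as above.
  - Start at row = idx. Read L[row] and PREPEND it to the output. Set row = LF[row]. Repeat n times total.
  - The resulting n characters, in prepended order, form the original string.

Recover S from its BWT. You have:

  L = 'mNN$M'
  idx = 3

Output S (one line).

Answer: NNMm$

Derivation:
LF mapping: 4 2 3 0 1
Walk LF starting at row 3, prepending L[row]:
  step 1: row=3, L[3]='$', prepend. Next row=LF[3]=0
  step 2: row=0, L[0]='m', prepend. Next row=LF[0]=4
  step 3: row=4, L[4]='M', prepend. Next row=LF[4]=1
  step 4: row=1, L[1]='N', prepend. Next row=LF[1]=2
  step 5: row=2, L[2]='N', prepend. Next row=LF[2]=3
Reversed output: NNMm$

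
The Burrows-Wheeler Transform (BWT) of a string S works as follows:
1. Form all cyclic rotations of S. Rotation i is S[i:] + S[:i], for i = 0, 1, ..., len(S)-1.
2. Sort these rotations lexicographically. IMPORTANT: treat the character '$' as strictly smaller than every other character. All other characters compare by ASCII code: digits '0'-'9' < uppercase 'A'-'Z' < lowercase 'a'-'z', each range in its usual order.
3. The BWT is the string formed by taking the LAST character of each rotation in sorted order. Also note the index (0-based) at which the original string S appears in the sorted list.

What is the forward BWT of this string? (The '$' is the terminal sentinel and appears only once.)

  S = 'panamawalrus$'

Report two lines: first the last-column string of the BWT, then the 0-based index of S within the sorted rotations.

All 13 rotations (rotation i = S[i:]+S[:i]):
  rot[0] = panamawalrus$
  rot[1] = anamawalrus$p
  rot[2] = namawalrus$pa
  rot[3] = amawalrus$pan
  rot[4] = mawalrus$pana
  rot[5] = awalrus$panam
  rot[6] = walrus$panama
  rot[7] = alrus$panamaw
  rot[8] = lrus$panamawa
  rot[9] = rus$panamawal
  rot[10] = us$panamawalr
  rot[11] = s$panamawalru
  rot[12] = $panamawalrus
Sorted (with $ < everything):
  sorted[0] = $panamawalrus  (last char: 's')
  sorted[1] = alrus$panamaw  (last char: 'w')
  sorted[2] = amawalrus$pan  (last char: 'n')
  sorted[3] = anamawalrus$p  (last char: 'p')
  sorted[4] = awalrus$panam  (last char: 'm')
  sorted[5] = lrus$panamawa  (last char: 'a')
  sorted[6] = mawalrus$pana  (last char: 'a')
  sorted[7] = namawalrus$pa  (last char: 'a')
  sorted[8] = panamawalrus$  (last char: '$')
  sorted[9] = rus$panamawal  (last char: 'l')
  sorted[10] = s$panamawalru  (last char: 'u')
  sorted[11] = us$panamawalr  (last char: 'r')
  sorted[12] = walrus$panama  (last char: 'a')
Last column: swnpmaaa$lura
Original string S is at sorted index 8

Answer: swnpmaaa$lura
8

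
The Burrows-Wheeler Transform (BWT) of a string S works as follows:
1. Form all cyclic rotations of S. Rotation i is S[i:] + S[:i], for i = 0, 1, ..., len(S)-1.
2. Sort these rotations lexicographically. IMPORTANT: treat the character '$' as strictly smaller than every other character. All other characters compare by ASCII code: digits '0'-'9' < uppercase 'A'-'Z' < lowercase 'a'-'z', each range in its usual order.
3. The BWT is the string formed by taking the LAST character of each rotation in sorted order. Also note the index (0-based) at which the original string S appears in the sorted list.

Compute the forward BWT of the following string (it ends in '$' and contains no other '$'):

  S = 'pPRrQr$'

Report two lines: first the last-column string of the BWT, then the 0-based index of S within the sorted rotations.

All 7 rotations (rotation i = S[i:]+S[:i]):
  rot[0] = pPRrQr$
  rot[1] = PRrQr$p
  rot[2] = RrQr$pP
  rot[3] = rQr$pPR
  rot[4] = Qr$pPRr
  rot[5] = r$pPRrQ
  rot[6] = $pPRrQr
Sorted (with $ < everything):
  sorted[0] = $pPRrQr  (last char: 'r')
  sorted[1] = PRrQr$p  (last char: 'p')
  sorted[2] = Qr$pPRr  (last char: 'r')
  sorted[3] = RrQr$pP  (last char: 'P')
  sorted[4] = pPRrQr$  (last char: '$')
  sorted[5] = r$pPRrQ  (last char: 'Q')
  sorted[6] = rQr$pPR  (last char: 'R')
Last column: rprP$QR
Original string S is at sorted index 4

Answer: rprP$QR
4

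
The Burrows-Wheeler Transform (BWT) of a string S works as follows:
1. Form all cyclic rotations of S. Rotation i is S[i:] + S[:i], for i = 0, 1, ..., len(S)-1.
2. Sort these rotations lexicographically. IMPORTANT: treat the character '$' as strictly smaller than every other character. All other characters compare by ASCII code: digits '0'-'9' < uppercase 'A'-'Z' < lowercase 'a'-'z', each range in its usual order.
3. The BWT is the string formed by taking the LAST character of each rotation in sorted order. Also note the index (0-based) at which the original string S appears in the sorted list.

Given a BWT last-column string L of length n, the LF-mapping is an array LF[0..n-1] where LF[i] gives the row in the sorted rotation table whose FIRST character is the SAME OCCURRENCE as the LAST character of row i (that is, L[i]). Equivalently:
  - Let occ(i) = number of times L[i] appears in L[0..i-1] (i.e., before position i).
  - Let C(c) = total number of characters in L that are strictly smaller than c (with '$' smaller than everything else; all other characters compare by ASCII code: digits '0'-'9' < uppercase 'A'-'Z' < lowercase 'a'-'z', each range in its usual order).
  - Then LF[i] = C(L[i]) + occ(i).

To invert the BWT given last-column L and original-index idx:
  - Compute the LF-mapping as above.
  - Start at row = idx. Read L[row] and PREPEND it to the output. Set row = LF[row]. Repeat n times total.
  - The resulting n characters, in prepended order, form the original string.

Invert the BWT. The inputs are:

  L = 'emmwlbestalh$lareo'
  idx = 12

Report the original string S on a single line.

LF mapping: 4 11 12 17 8 3 5 15 16 1 9 7 0 10 2 14 6 13
Walk LF starting at row 12, prepending L[row]:
  step 1: row=12, L[12]='$', prepend. Next row=LF[12]=0
  step 2: row=0, L[0]='e', prepend. Next row=LF[0]=4
  step 3: row=4, L[4]='l', prepend. Next row=LF[4]=8
  step 4: row=8, L[8]='t', prepend. Next row=LF[8]=16
  step 5: row=16, L[16]='e', prepend. Next row=LF[16]=6
  step 6: row=6, L[6]='e', prepend. Next row=LF[6]=5
  step 7: row=5, L[5]='b', prepend. Next row=LF[5]=3
  step 8: row=3, L[3]='w', prepend. Next row=LF[3]=17
  step 9: row=17, L[17]='o', prepend. Next row=LF[17]=13
  step 10: row=13, L[13]='l', prepend. Next row=LF[13]=10
  step 11: row=10, L[10]='l', prepend. Next row=LF[10]=9
  step 12: row=9, L[9]='a', prepend. Next row=LF[9]=1
  step 13: row=1, L[1]='m', prepend. Next row=LF[1]=11
  step 14: row=11, L[11]='h', prepend. Next row=LF[11]=7
  step 15: row=7, L[7]='s', prepend. Next row=LF[7]=15
  step 16: row=15, L[15]='r', prepend. Next row=LF[15]=14
  step 17: row=14, L[14]='a', prepend. Next row=LF[14]=2
  step 18: row=2, L[2]='m', prepend. Next row=LF[2]=12
Reversed output: marshmallowbeetle$

Answer: marshmallowbeetle$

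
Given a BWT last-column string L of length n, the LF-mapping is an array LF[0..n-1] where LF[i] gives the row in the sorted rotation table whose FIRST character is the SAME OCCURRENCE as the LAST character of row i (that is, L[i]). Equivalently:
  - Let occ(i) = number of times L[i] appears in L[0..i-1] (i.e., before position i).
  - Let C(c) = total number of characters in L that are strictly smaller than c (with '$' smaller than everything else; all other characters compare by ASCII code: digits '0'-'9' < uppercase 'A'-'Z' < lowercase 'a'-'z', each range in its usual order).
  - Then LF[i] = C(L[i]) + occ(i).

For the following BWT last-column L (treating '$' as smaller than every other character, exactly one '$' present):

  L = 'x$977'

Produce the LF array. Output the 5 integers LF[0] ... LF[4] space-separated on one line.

Char counts: '$':1, '7':2, '9':1, 'x':1
C (first-col start): C('$')=0, C('7')=1, C('9')=3, C('x')=4
L[0]='x': occ=0, LF[0]=C('x')+0=4+0=4
L[1]='$': occ=0, LF[1]=C('$')+0=0+0=0
L[2]='9': occ=0, LF[2]=C('9')+0=3+0=3
L[3]='7': occ=0, LF[3]=C('7')+0=1+0=1
L[4]='7': occ=1, LF[4]=C('7')+1=1+1=2

Answer: 4 0 3 1 2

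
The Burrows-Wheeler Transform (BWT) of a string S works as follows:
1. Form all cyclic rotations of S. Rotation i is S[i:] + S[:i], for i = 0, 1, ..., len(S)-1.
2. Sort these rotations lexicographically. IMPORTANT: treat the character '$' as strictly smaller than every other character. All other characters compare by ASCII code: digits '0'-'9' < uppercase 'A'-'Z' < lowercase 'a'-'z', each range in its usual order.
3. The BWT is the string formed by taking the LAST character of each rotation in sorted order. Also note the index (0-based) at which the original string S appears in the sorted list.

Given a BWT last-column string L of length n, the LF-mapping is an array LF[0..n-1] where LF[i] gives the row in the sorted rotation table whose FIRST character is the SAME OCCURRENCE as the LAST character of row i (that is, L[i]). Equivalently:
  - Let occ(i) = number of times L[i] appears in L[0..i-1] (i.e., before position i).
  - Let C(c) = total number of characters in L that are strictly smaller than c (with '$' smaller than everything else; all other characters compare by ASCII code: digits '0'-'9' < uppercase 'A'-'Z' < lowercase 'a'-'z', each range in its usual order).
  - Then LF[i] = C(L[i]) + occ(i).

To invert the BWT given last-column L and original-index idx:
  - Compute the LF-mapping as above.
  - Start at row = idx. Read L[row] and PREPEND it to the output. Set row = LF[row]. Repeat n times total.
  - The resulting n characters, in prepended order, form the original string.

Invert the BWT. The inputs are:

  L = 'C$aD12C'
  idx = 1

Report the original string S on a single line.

LF mapping: 3 0 6 5 1 2 4
Walk LF starting at row 1, prepending L[row]:
  step 1: row=1, L[1]='$', prepend. Next row=LF[1]=0
  step 2: row=0, L[0]='C', prepend. Next row=LF[0]=3
  step 3: row=3, L[3]='D', prepend. Next row=LF[3]=5
  step 4: row=5, L[5]='2', prepend. Next row=LF[5]=2
  step 5: row=2, L[2]='a', prepend. Next row=LF[2]=6
  step 6: row=6, L[6]='C', prepend. Next row=LF[6]=4
  step 7: row=4, L[4]='1', prepend. Next row=LF[4]=1
Reversed output: 1Ca2DC$

Answer: 1Ca2DC$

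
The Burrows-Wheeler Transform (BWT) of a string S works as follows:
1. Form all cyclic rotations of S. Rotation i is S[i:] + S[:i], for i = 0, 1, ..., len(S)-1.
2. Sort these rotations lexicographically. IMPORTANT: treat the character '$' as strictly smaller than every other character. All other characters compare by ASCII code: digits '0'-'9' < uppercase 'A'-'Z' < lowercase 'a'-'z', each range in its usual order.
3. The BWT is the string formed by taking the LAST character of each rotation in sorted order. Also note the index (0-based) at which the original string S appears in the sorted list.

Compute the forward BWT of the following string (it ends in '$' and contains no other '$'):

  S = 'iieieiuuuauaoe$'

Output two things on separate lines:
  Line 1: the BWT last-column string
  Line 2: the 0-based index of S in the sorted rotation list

All 15 rotations (rotation i = S[i:]+S[:i]):
  rot[0] = iieieiuuuauaoe$
  rot[1] = ieieiuuuauaoe$i
  rot[2] = eieiuuuauaoe$ii
  rot[3] = ieiuuuauaoe$iie
  rot[4] = eiuuuauaoe$iiei
  rot[5] = iuuuauaoe$iieie
  rot[6] = uuuauaoe$iieiei
  rot[7] = uuauaoe$iieieiu
  rot[8] = uauaoe$iieieiuu
  rot[9] = auaoe$iieieiuuu
  rot[10] = uaoe$iieieiuuua
  rot[11] = aoe$iieieiuuuau
  rot[12] = oe$iieieiuuuaua
  rot[13] = e$iieieiuuuauao
  rot[14] = $iieieiuuuauaoe
Sorted (with $ < everything):
  sorted[0] = $iieieiuuuauaoe  (last char: 'e')
  sorted[1] = aoe$iieieiuuuau  (last char: 'u')
  sorted[2] = auaoe$iieieiuuu  (last char: 'u')
  sorted[3] = e$iieieiuuuauao  (last char: 'o')
  sorted[4] = eieiuuuauaoe$ii  (last char: 'i')
  sorted[5] = eiuuuauaoe$iiei  (last char: 'i')
  sorted[6] = ieieiuuuauaoe$i  (last char: 'i')
  sorted[7] = ieiuuuauaoe$iie  (last char: 'e')
  sorted[8] = iieieiuuuauaoe$  (last char: '$')
  sorted[9] = iuuuauaoe$iieie  (last char: 'e')
  sorted[10] = oe$iieieiuuuaua  (last char: 'a')
  sorted[11] = uaoe$iieieiuuua  (last char: 'a')
  sorted[12] = uauaoe$iieieiuu  (last char: 'u')
  sorted[13] = uuauaoe$iieieiu  (last char: 'u')
  sorted[14] = uuuauaoe$iieiei  (last char: 'i')
Last column: euuoiiie$eaauui
Original string S is at sorted index 8

Answer: euuoiiie$eaauui
8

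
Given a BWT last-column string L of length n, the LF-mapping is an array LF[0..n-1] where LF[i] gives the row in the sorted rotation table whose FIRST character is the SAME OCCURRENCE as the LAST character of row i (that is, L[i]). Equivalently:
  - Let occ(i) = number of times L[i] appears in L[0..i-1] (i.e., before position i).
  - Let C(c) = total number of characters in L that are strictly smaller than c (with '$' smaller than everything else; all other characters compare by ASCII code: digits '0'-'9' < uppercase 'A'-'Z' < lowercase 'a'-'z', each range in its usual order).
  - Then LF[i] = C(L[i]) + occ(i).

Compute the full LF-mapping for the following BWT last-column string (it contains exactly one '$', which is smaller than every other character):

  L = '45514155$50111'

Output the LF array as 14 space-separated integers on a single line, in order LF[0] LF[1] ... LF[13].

Char counts: '$':1, '0':1, '1':5, '4':2, '5':5
C (first-col start): C('$')=0, C('0')=1, C('1')=2, C('4')=7, C('5')=9
L[0]='4': occ=0, LF[0]=C('4')+0=7+0=7
L[1]='5': occ=0, LF[1]=C('5')+0=9+0=9
L[2]='5': occ=1, LF[2]=C('5')+1=9+1=10
L[3]='1': occ=0, LF[3]=C('1')+0=2+0=2
L[4]='4': occ=1, LF[4]=C('4')+1=7+1=8
L[5]='1': occ=1, LF[5]=C('1')+1=2+1=3
L[6]='5': occ=2, LF[6]=C('5')+2=9+2=11
L[7]='5': occ=3, LF[7]=C('5')+3=9+3=12
L[8]='$': occ=0, LF[8]=C('$')+0=0+0=0
L[9]='5': occ=4, LF[9]=C('5')+4=9+4=13
L[10]='0': occ=0, LF[10]=C('0')+0=1+0=1
L[11]='1': occ=2, LF[11]=C('1')+2=2+2=4
L[12]='1': occ=3, LF[12]=C('1')+3=2+3=5
L[13]='1': occ=4, LF[13]=C('1')+4=2+4=6

Answer: 7 9 10 2 8 3 11 12 0 13 1 4 5 6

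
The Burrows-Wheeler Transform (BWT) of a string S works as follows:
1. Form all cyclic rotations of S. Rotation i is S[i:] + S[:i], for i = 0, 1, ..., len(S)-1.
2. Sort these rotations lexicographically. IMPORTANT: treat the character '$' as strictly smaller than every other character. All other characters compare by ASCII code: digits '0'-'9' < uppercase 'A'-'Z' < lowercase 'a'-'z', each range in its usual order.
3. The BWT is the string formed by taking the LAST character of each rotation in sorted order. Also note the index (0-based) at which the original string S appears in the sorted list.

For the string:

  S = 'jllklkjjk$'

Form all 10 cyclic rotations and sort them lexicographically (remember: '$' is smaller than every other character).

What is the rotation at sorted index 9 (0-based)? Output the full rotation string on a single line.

Answer: llklkjjk$j

Derivation:
All 10 rotations (rotation i = S[i:]+S[:i]):
  rot[0] = jllklkjjk$
  rot[1] = llklkjjk$j
  rot[2] = lklkjjk$jl
  rot[3] = klkjjk$jll
  rot[4] = lkjjk$jllk
  rot[5] = kjjk$jllkl
  rot[6] = jjk$jllklk
  rot[7] = jk$jllklkj
  rot[8] = k$jllklkjj
  rot[9] = $jllklkjjk
Sorted (with $ < everything):
  sorted[0] = $jllklkjjk
  sorted[1] = jjk$jllklk
  sorted[2] = jk$jllklkj
  sorted[3] = jllklkjjk$
  sorted[4] = k$jllklkjj
  sorted[5] = kjjk$jllkl
  sorted[6] = klkjjk$jll
  sorted[7] = lkjjk$jllk
  sorted[8] = lklkjjk$jl
  sorted[9] = llklkjjk$j
sorted[9] = llklkjjk$j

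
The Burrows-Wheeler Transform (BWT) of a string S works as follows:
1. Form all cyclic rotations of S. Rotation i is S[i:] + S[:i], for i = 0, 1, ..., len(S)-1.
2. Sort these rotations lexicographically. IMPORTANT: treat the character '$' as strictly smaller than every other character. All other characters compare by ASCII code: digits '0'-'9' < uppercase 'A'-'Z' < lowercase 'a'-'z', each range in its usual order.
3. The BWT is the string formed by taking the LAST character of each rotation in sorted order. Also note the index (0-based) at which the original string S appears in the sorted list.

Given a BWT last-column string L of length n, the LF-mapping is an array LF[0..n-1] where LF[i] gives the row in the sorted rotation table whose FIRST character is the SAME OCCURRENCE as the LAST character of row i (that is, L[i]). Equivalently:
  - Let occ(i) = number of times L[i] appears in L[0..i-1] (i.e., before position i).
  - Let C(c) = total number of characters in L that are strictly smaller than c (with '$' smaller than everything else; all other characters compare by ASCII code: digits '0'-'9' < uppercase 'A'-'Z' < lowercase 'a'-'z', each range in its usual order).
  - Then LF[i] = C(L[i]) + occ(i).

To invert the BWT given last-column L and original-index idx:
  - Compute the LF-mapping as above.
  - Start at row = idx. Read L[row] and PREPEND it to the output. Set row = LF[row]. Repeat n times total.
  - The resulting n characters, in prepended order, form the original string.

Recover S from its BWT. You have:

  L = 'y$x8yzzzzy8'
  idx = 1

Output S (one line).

Answer: 8x8zzyzzyy$

Derivation:
LF mapping: 4 0 3 1 5 7 8 9 10 6 2
Walk LF starting at row 1, prepending L[row]:
  step 1: row=1, L[1]='$', prepend. Next row=LF[1]=0
  step 2: row=0, L[0]='y', prepend. Next row=LF[0]=4
  step 3: row=4, L[4]='y', prepend. Next row=LF[4]=5
  step 4: row=5, L[5]='z', prepend. Next row=LF[5]=7
  step 5: row=7, L[7]='z', prepend. Next row=LF[7]=9
  step 6: row=9, L[9]='y', prepend. Next row=LF[9]=6
  step 7: row=6, L[6]='z', prepend. Next row=LF[6]=8
  step 8: row=8, L[8]='z', prepend. Next row=LF[8]=10
  step 9: row=10, L[10]='8', prepend. Next row=LF[10]=2
  step 10: row=2, L[2]='x', prepend. Next row=LF[2]=3
  step 11: row=3, L[3]='8', prepend. Next row=LF[3]=1
Reversed output: 8x8zzyzzyy$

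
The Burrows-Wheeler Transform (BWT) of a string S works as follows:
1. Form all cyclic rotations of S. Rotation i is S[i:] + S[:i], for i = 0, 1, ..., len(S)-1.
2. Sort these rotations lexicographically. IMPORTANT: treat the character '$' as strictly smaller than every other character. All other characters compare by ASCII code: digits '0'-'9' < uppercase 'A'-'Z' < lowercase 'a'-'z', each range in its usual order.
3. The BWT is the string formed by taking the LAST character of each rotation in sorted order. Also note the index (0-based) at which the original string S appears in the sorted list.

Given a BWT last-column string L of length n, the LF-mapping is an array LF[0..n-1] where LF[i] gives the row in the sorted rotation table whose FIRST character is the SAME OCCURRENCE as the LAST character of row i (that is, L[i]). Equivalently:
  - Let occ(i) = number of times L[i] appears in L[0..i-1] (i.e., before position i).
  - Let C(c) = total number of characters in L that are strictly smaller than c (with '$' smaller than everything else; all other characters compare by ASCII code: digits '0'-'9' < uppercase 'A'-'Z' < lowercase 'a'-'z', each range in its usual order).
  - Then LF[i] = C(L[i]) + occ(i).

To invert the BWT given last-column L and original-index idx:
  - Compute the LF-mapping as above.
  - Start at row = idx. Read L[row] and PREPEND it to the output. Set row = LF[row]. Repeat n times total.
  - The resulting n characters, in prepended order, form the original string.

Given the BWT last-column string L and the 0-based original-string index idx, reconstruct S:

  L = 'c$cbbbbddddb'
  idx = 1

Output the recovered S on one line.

Answer: bbbddddcbbc$

Derivation:
LF mapping: 6 0 7 1 2 3 4 8 9 10 11 5
Walk LF starting at row 1, prepending L[row]:
  step 1: row=1, L[1]='$', prepend. Next row=LF[1]=0
  step 2: row=0, L[0]='c', prepend. Next row=LF[0]=6
  step 3: row=6, L[6]='b', prepend. Next row=LF[6]=4
  step 4: row=4, L[4]='b', prepend. Next row=LF[4]=2
  step 5: row=2, L[2]='c', prepend. Next row=LF[2]=7
  step 6: row=7, L[7]='d', prepend. Next row=LF[7]=8
  step 7: row=8, L[8]='d', prepend. Next row=LF[8]=9
  step 8: row=9, L[9]='d', prepend. Next row=LF[9]=10
  step 9: row=10, L[10]='d', prepend. Next row=LF[10]=11
  step 10: row=11, L[11]='b', prepend. Next row=LF[11]=5
  step 11: row=5, L[5]='b', prepend. Next row=LF[5]=3
  step 12: row=3, L[3]='b', prepend. Next row=LF[3]=1
Reversed output: bbbddddcbbc$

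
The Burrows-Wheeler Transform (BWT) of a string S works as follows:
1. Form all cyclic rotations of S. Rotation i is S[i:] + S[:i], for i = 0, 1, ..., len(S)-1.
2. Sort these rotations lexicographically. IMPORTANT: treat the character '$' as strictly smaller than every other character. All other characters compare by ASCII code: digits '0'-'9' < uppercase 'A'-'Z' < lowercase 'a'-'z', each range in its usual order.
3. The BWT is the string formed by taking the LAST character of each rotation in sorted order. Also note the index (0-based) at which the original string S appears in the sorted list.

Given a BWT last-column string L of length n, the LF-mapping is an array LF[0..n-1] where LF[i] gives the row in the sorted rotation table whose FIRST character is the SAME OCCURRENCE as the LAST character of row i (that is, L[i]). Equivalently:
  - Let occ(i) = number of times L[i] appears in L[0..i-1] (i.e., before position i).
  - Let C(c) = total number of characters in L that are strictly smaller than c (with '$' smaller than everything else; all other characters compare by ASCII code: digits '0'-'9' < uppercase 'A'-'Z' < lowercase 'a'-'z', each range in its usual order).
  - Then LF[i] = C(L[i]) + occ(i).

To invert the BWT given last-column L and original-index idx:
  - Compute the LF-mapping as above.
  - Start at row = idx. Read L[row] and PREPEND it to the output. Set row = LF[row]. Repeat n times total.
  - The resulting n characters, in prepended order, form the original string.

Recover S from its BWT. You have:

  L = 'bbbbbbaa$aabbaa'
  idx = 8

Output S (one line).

Answer: baabbabbababab$

Derivation:
LF mapping: 7 8 9 10 11 12 1 2 0 3 4 13 14 5 6
Walk LF starting at row 8, prepending L[row]:
  step 1: row=8, L[8]='$', prepend. Next row=LF[8]=0
  step 2: row=0, L[0]='b', prepend. Next row=LF[0]=7
  step 3: row=7, L[7]='a', prepend. Next row=LF[7]=2
  step 4: row=2, L[2]='b', prepend. Next row=LF[2]=9
  step 5: row=9, L[9]='a', prepend. Next row=LF[9]=3
  step 6: row=3, L[3]='b', prepend. Next row=LF[3]=10
  step 7: row=10, L[10]='a', prepend. Next row=LF[10]=4
  step 8: row=4, L[4]='b', prepend. Next row=LF[4]=11
  step 9: row=11, L[11]='b', prepend. Next row=LF[11]=13
  step 10: row=13, L[13]='a', prepend. Next row=LF[13]=5
  step 11: row=5, L[5]='b', prepend. Next row=LF[5]=12
  step 12: row=12, L[12]='b', prepend. Next row=LF[12]=14
  step 13: row=14, L[14]='a', prepend. Next row=LF[14]=6
  step 14: row=6, L[6]='a', prepend. Next row=LF[6]=1
  step 15: row=1, L[1]='b', prepend. Next row=LF[1]=8
Reversed output: baabbabbababab$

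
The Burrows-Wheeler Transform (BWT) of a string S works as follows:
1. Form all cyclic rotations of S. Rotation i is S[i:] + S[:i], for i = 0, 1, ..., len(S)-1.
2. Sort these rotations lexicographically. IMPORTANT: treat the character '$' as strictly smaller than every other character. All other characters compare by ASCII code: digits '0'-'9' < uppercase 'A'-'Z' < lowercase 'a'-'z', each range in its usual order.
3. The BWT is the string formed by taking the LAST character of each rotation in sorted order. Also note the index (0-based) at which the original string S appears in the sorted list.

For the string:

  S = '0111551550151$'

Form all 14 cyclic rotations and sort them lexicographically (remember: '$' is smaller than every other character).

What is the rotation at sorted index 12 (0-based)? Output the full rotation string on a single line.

Answer: 550151$0111551

Derivation:
All 14 rotations (rotation i = S[i:]+S[:i]):
  rot[0] = 0111551550151$
  rot[1] = 111551550151$0
  rot[2] = 11551550151$01
  rot[3] = 1551550151$011
  rot[4] = 551550151$0111
  rot[5] = 51550151$01115
  rot[6] = 1550151$011155
  rot[7] = 550151$0111551
  rot[8] = 50151$01115515
  rot[9] = 0151$011155155
  rot[10] = 151$0111551550
  rot[11] = 51$01115515501
  rot[12] = 1$011155155015
  rot[13] = $0111551550151
Sorted (with $ < everything):
  sorted[0] = $0111551550151
  sorted[1] = 0111551550151$
  sorted[2] = 0151$011155155
  sorted[3] = 1$011155155015
  sorted[4] = 111551550151$0
  sorted[5] = 11551550151$01
  sorted[6] = 151$0111551550
  sorted[7] = 1550151$011155
  sorted[8] = 1551550151$011
  sorted[9] = 50151$01115515
  sorted[10] = 51$01115515501
  sorted[11] = 51550151$01115
  sorted[12] = 550151$0111551
  sorted[13] = 551550151$0111
sorted[12] = 550151$0111551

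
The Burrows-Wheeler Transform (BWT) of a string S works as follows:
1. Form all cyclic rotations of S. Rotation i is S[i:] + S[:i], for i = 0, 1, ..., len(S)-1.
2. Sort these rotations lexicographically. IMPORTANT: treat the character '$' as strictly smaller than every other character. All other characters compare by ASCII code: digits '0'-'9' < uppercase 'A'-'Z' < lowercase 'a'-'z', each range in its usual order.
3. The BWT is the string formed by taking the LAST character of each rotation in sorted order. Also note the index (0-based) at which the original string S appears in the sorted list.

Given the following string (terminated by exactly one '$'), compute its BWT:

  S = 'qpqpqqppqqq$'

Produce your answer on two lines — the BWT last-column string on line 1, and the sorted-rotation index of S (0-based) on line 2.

Answer: qqqqpqq$pqpp
7

Derivation:
All 12 rotations (rotation i = S[i:]+S[:i]):
  rot[0] = qpqpqqppqqq$
  rot[1] = pqpqqppqqq$q
  rot[2] = qpqqppqqq$qp
  rot[3] = pqqppqqq$qpq
  rot[4] = qqppqqq$qpqp
  rot[5] = qppqqq$qpqpq
  rot[6] = ppqqq$qpqpqq
  rot[7] = pqqq$qpqpqqp
  rot[8] = qqq$qpqpqqpp
  rot[9] = qq$qpqpqqppq
  rot[10] = q$qpqpqqppqq
  rot[11] = $qpqpqqppqqq
Sorted (with $ < everything):
  sorted[0] = $qpqpqqppqqq  (last char: 'q')
  sorted[1] = ppqqq$qpqpqq  (last char: 'q')
  sorted[2] = pqpqqppqqq$q  (last char: 'q')
  sorted[3] = pqqppqqq$qpq  (last char: 'q')
  sorted[4] = pqqq$qpqpqqp  (last char: 'p')
  sorted[5] = q$qpqpqqppqq  (last char: 'q')
  sorted[6] = qppqqq$qpqpq  (last char: 'q')
  sorted[7] = qpqpqqppqqq$  (last char: '$')
  sorted[8] = qpqqppqqq$qp  (last char: 'p')
  sorted[9] = qq$qpqpqqppq  (last char: 'q')
  sorted[10] = qqppqqq$qpqp  (last char: 'p')
  sorted[11] = qqq$qpqpqqpp  (last char: 'p')
Last column: qqqqpqq$pqpp
Original string S is at sorted index 7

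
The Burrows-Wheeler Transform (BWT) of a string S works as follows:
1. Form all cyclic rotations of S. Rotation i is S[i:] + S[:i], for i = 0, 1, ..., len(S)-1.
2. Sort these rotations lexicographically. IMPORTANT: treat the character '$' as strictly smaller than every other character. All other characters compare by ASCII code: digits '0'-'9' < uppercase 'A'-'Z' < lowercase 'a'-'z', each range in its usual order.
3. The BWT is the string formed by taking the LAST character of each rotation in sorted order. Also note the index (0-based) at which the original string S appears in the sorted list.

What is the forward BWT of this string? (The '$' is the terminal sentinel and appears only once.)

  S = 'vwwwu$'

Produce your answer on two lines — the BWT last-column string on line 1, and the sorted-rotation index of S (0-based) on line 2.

All 6 rotations (rotation i = S[i:]+S[:i]):
  rot[0] = vwwwu$
  rot[1] = wwwu$v
  rot[2] = wwu$vw
  rot[3] = wu$vww
  rot[4] = u$vwww
  rot[5] = $vwwwu
Sorted (with $ < everything):
  sorted[0] = $vwwwu  (last char: 'u')
  sorted[1] = u$vwww  (last char: 'w')
  sorted[2] = vwwwu$  (last char: '$')
  sorted[3] = wu$vww  (last char: 'w')
  sorted[4] = wwu$vw  (last char: 'w')
  sorted[5] = wwwu$v  (last char: 'v')
Last column: uw$wwv
Original string S is at sorted index 2

Answer: uw$wwv
2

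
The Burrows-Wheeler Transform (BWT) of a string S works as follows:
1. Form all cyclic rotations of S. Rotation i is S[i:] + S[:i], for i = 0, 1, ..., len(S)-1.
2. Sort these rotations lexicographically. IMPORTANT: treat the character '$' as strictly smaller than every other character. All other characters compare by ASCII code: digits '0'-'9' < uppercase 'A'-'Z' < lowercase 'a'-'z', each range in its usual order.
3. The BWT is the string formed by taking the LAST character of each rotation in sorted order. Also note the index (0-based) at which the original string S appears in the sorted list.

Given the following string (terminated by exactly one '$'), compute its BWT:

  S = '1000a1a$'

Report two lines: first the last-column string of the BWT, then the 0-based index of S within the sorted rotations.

All 8 rotations (rotation i = S[i:]+S[:i]):
  rot[0] = 1000a1a$
  rot[1] = 000a1a$1
  rot[2] = 00a1a$10
  rot[3] = 0a1a$100
  rot[4] = a1a$1000
  rot[5] = 1a$1000a
  rot[6] = a$1000a1
  rot[7] = $1000a1a
Sorted (with $ < everything):
  sorted[0] = $1000a1a  (last char: 'a')
  sorted[1] = 000a1a$1  (last char: '1')
  sorted[2] = 00a1a$10  (last char: '0')
  sorted[3] = 0a1a$100  (last char: '0')
  sorted[4] = 1000a1a$  (last char: '$')
  sorted[5] = 1a$1000a  (last char: 'a')
  sorted[6] = a$1000a1  (last char: '1')
  sorted[7] = a1a$1000  (last char: '0')
Last column: a100$a10
Original string S is at sorted index 4

Answer: a100$a10
4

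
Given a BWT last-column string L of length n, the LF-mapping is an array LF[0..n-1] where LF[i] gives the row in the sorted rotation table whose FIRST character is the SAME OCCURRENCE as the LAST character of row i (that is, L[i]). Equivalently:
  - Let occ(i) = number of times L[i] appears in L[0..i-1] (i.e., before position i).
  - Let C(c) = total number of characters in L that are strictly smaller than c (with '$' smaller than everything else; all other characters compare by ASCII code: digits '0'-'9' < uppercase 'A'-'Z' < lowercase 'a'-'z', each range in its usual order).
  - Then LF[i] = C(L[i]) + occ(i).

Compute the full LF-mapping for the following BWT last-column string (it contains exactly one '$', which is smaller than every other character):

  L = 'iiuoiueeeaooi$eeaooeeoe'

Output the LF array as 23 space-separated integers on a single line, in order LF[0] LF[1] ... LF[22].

Answer: 11 12 21 15 13 22 3 4 5 1 16 17 14 0 6 7 2 18 19 8 9 20 10

Derivation:
Char counts: '$':1, 'a':2, 'e':8, 'i':4, 'o':6, 'u':2
C (first-col start): C('$')=0, C('a')=1, C('e')=3, C('i')=11, C('o')=15, C('u')=21
L[0]='i': occ=0, LF[0]=C('i')+0=11+0=11
L[1]='i': occ=1, LF[1]=C('i')+1=11+1=12
L[2]='u': occ=0, LF[2]=C('u')+0=21+0=21
L[3]='o': occ=0, LF[3]=C('o')+0=15+0=15
L[4]='i': occ=2, LF[4]=C('i')+2=11+2=13
L[5]='u': occ=1, LF[5]=C('u')+1=21+1=22
L[6]='e': occ=0, LF[6]=C('e')+0=3+0=3
L[7]='e': occ=1, LF[7]=C('e')+1=3+1=4
L[8]='e': occ=2, LF[8]=C('e')+2=3+2=5
L[9]='a': occ=0, LF[9]=C('a')+0=1+0=1
L[10]='o': occ=1, LF[10]=C('o')+1=15+1=16
L[11]='o': occ=2, LF[11]=C('o')+2=15+2=17
L[12]='i': occ=3, LF[12]=C('i')+3=11+3=14
L[13]='$': occ=0, LF[13]=C('$')+0=0+0=0
L[14]='e': occ=3, LF[14]=C('e')+3=3+3=6
L[15]='e': occ=4, LF[15]=C('e')+4=3+4=7
L[16]='a': occ=1, LF[16]=C('a')+1=1+1=2
L[17]='o': occ=3, LF[17]=C('o')+3=15+3=18
L[18]='o': occ=4, LF[18]=C('o')+4=15+4=19
L[19]='e': occ=5, LF[19]=C('e')+5=3+5=8
L[20]='e': occ=6, LF[20]=C('e')+6=3+6=9
L[21]='o': occ=5, LF[21]=C('o')+5=15+5=20
L[22]='e': occ=7, LF[22]=C('e')+7=3+7=10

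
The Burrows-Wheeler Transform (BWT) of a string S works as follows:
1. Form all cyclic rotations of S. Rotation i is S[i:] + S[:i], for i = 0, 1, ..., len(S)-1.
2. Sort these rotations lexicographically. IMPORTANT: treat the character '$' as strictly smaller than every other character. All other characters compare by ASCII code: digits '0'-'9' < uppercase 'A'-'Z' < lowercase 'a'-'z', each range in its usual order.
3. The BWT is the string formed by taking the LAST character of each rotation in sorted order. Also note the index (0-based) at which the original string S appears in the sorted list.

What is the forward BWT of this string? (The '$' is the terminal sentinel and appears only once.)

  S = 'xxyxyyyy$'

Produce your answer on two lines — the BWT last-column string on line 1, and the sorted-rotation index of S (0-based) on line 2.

Answer: y$xyyxyyx
1

Derivation:
All 9 rotations (rotation i = S[i:]+S[:i]):
  rot[0] = xxyxyyyy$
  rot[1] = xyxyyyy$x
  rot[2] = yxyyyy$xx
  rot[3] = xyyyy$xxy
  rot[4] = yyyy$xxyx
  rot[5] = yyy$xxyxy
  rot[6] = yy$xxyxyy
  rot[7] = y$xxyxyyy
  rot[8] = $xxyxyyyy
Sorted (with $ < everything):
  sorted[0] = $xxyxyyyy  (last char: 'y')
  sorted[1] = xxyxyyyy$  (last char: '$')
  sorted[2] = xyxyyyy$x  (last char: 'x')
  sorted[3] = xyyyy$xxy  (last char: 'y')
  sorted[4] = y$xxyxyyy  (last char: 'y')
  sorted[5] = yxyyyy$xx  (last char: 'x')
  sorted[6] = yy$xxyxyy  (last char: 'y')
  sorted[7] = yyy$xxyxy  (last char: 'y')
  sorted[8] = yyyy$xxyx  (last char: 'x')
Last column: y$xyyxyyx
Original string S is at sorted index 1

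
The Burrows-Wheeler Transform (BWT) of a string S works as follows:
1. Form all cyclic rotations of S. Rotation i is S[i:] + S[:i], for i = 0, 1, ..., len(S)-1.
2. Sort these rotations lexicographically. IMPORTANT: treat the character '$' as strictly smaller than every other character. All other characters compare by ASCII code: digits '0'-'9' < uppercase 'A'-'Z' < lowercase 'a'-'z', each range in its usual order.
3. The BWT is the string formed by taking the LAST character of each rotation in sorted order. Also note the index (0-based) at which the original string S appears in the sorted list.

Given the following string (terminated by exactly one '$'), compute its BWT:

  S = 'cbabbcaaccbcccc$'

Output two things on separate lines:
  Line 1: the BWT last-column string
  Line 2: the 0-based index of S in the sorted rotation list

All 16 rotations (rotation i = S[i:]+S[:i]):
  rot[0] = cbabbcaaccbcccc$
  rot[1] = babbcaaccbcccc$c
  rot[2] = abbcaaccbcccc$cb
  rot[3] = bbcaaccbcccc$cba
  rot[4] = bcaaccbcccc$cbab
  rot[5] = caaccbcccc$cbabb
  rot[6] = aaccbcccc$cbabbc
  rot[7] = accbcccc$cbabbca
  rot[8] = ccbcccc$cbabbcaa
  rot[9] = cbcccc$cbabbcaac
  rot[10] = bcccc$cbabbcaacc
  rot[11] = cccc$cbabbcaaccb
  rot[12] = ccc$cbabbcaaccbc
  rot[13] = cc$cbabbcaaccbcc
  rot[14] = c$cbabbcaaccbccc
  rot[15] = $cbabbcaaccbcccc
Sorted (with $ < everything):
  sorted[0] = $cbabbcaaccbcccc  (last char: 'c')
  sorted[1] = aaccbcccc$cbabbc  (last char: 'c')
  sorted[2] = abbcaaccbcccc$cb  (last char: 'b')
  sorted[3] = accbcccc$cbabbca  (last char: 'a')
  sorted[4] = babbcaaccbcccc$c  (last char: 'c')
  sorted[5] = bbcaaccbcccc$cba  (last char: 'a')
  sorted[6] = bcaaccbcccc$cbab  (last char: 'b')
  sorted[7] = bcccc$cbabbcaacc  (last char: 'c')
  sorted[8] = c$cbabbcaaccbccc  (last char: 'c')
  sorted[9] = caaccbcccc$cbabb  (last char: 'b')
  sorted[10] = cbabbcaaccbcccc$  (last char: '$')
  sorted[11] = cbcccc$cbabbcaac  (last char: 'c')
  sorted[12] = cc$cbabbcaaccbcc  (last char: 'c')
  sorted[13] = ccbcccc$cbabbcaa  (last char: 'a')
  sorted[14] = ccc$cbabbcaaccbc  (last char: 'c')
  sorted[15] = cccc$cbabbcaaccb  (last char: 'b')
Last column: ccbacabccb$ccacb
Original string S is at sorted index 10

Answer: ccbacabccb$ccacb
10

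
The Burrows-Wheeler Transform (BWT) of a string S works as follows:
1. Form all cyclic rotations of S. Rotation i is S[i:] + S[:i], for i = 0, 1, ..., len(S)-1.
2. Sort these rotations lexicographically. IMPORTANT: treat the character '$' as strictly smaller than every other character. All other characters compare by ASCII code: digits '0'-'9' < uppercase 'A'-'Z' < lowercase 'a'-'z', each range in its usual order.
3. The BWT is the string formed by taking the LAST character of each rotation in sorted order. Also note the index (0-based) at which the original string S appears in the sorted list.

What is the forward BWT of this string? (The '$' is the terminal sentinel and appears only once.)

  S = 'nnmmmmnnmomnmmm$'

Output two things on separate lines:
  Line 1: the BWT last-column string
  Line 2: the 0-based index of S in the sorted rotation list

Answer: mmmnnmmomnmnn$mm
13

Derivation:
All 16 rotations (rotation i = S[i:]+S[:i]):
  rot[0] = nnmmmmnnmomnmmm$
  rot[1] = nmmmmnnmomnmmm$n
  rot[2] = mmmmnnmomnmmm$nn
  rot[3] = mmmnnmomnmmm$nnm
  rot[4] = mmnnmomnmmm$nnmm
  rot[5] = mnnmomnmmm$nnmmm
  rot[6] = nnmomnmmm$nnmmmm
  rot[7] = nmomnmmm$nnmmmmn
  rot[8] = momnmmm$nnmmmmnn
  rot[9] = omnmmm$nnmmmmnnm
  rot[10] = mnmmm$nnmmmmnnmo
  rot[11] = nmmm$nnmmmmnnmom
  rot[12] = mmm$nnmmmmnnmomn
  rot[13] = mm$nnmmmmnnmomnm
  rot[14] = m$nnmmmmnnmomnmm
  rot[15] = $nnmmmmnnmomnmmm
Sorted (with $ < everything):
  sorted[0] = $nnmmmmnnmomnmmm  (last char: 'm')
  sorted[1] = m$nnmmmmnnmomnmm  (last char: 'm')
  sorted[2] = mm$nnmmmmnnmomnm  (last char: 'm')
  sorted[3] = mmm$nnmmmmnnmomn  (last char: 'n')
  sorted[4] = mmmmnnmomnmmm$nn  (last char: 'n')
  sorted[5] = mmmnnmomnmmm$nnm  (last char: 'm')
  sorted[6] = mmnnmomnmmm$nnmm  (last char: 'm')
  sorted[7] = mnmmm$nnmmmmnnmo  (last char: 'o')
  sorted[8] = mnnmomnmmm$nnmmm  (last char: 'm')
  sorted[9] = momnmmm$nnmmmmnn  (last char: 'n')
  sorted[10] = nmmm$nnmmmmnnmom  (last char: 'm')
  sorted[11] = nmmmmnnmomnmmm$n  (last char: 'n')
  sorted[12] = nmomnmmm$nnmmmmn  (last char: 'n')
  sorted[13] = nnmmmmnnmomnmmm$  (last char: '$')
  sorted[14] = nnmomnmmm$nnmmmm  (last char: 'm')
  sorted[15] = omnmmm$nnmmmmnnm  (last char: 'm')
Last column: mmmnnmmomnmnn$mm
Original string S is at sorted index 13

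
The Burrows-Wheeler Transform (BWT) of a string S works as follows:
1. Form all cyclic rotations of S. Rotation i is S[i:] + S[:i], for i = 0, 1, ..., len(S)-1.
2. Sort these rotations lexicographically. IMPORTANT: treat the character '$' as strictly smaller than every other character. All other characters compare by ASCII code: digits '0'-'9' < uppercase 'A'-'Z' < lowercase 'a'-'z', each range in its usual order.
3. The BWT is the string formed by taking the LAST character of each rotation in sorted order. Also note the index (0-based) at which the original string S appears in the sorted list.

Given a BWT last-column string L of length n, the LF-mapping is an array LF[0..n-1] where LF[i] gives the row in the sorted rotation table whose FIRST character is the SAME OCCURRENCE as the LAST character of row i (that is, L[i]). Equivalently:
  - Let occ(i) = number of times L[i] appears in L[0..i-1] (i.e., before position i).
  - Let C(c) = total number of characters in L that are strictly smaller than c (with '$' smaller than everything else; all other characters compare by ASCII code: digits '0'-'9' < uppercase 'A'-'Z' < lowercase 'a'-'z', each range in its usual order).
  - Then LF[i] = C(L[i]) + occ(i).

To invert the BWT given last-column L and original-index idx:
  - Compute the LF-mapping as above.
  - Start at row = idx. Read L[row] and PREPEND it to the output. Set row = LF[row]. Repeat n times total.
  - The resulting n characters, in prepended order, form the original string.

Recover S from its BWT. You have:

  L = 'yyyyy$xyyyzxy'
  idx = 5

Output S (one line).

LF mapping: 3 4 5 6 7 0 1 8 9 10 12 2 11
Walk LF starting at row 5, prepending L[row]:
  step 1: row=5, L[5]='$', prepend. Next row=LF[5]=0
  step 2: row=0, L[0]='y', prepend. Next row=LF[0]=3
  step 3: row=3, L[3]='y', prepend. Next row=LF[3]=6
  step 4: row=6, L[6]='x', prepend. Next row=LF[6]=1
  step 5: row=1, L[1]='y', prepend. Next row=LF[1]=4
  step 6: row=4, L[4]='y', prepend. Next row=LF[4]=7
  step 7: row=7, L[7]='y', prepend. Next row=LF[7]=8
  step 8: row=8, L[8]='y', prepend. Next row=LF[8]=9
  step 9: row=9, L[9]='y', prepend. Next row=LF[9]=10
  step 10: row=10, L[10]='z', prepend. Next row=LF[10]=12
  step 11: row=12, L[12]='y', prepend. Next row=LF[12]=11
  step 12: row=11, L[11]='x', prepend. Next row=LF[11]=2
  step 13: row=2, L[2]='y', prepend. Next row=LF[2]=5
Reversed output: yxyzyyyyyxyy$

Answer: yxyzyyyyyxyy$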